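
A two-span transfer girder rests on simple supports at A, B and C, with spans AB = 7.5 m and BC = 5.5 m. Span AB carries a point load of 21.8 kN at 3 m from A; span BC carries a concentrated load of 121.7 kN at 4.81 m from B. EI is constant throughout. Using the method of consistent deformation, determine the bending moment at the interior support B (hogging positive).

M_B = 33.33 kN·m

Take M_B as the redundant. Released structure: two simple spans AB and BC with a hinge at B.
End slopes at the hinge B, treating each span as simply supported:
  span AB: point load 21.8 at a = 3: Pab(L + a)/(6LEI) = 68.67/EI
  span BC: point load 121.7 at a = 4.81: Pab(L + b)/(6LEI) = 75.76/EI
  relative rotation θ_0 = (68.67 + 75.76)/EI = 144.4/EI
A unit hogging moment at B produces rotation L₁/(3EI) + L₂/(3EI) = 4.333/EI.
Slope continuity at B: θ_0 = M_B·4.333/EI, so M_B = 144.4/4.333 = 33.33 kN·m (hogging).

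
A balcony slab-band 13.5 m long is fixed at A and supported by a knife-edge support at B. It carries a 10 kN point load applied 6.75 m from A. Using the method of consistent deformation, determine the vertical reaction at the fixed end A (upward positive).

R_A = 6.875 kN

Remove the prop at B; the released (primary) structure is a cantilever built in at A.
Downward deflection at the released point B due to the loads:
  point load 10 at a = 6.75: Pa²(3L − a)/(6EI) = 2563/EI
Flexibility coefficient — unit upward force at B: δ_{BB} = L³/(3EI) = 820.1/EI.
Compatibility at B: δ_0 − R_B·δ_{BB} = 0, so R_B = 2563/820.1 = 3.125 kN.
Vertical equilibrium: R_A = ΣP − R_B = 10 − 3.125 = 6.875 kN.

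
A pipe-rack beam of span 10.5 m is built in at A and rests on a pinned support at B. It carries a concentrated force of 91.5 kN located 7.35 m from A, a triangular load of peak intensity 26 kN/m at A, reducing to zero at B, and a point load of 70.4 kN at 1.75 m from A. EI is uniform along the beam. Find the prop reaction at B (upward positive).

R_B = 81.63 kN

Take the reaction at B as the redundant and release it; the primary structure is a cantilever fixed at A.
Downward deflection at the released point B due to the loads:
  point load 91.5 at a = 7.35: Pa²(3L − a)/(6EI) = 19896/EI
  triangular load, peak 26 at the fixed end: w₀L⁴/(30EI) = 10534/EI
  point load 70.4 at a = 1.75: Pa²(3L − a)/(6EI) = 1069/EI
  δ_0 = 31499/EI
Flexibility coefficient — unit upward force at B: δ_{BB} = L³/(3EI) = 385.9/EI.
Compatibility at B: δ_0 − R_B·δ_{BB} = 0, so R_B = 31499/385.9 = 81.63 kN.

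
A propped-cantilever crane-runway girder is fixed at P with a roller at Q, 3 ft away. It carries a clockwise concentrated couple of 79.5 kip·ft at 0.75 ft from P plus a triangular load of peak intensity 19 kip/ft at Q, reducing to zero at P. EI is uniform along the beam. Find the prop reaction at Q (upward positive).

Remove the prop at Q; the released (primary) structure is a cantilever built in at P.
Deflection at Q on the released cantilever, summing each load's contribution:
  clockwise couple 79.5 at a = 0.75: M₀a(2L − a)/(2EI) = 156.5/EI
  triangular load, peak 19 at the free end: 11w₀L⁴/(120EI) = 141.1/EI
  δ_0 = 297.6/EI
Flexibility coefficient — unit upward force at Q: δ_{QQ} = L³/(3EI) = 9/EI.
Compatibility at Q: δ_0 − R_Q·δ_{QQ} = 0, so R_Q = 297.6/9 = 33.07 kip.

R_Q = 33.07 kip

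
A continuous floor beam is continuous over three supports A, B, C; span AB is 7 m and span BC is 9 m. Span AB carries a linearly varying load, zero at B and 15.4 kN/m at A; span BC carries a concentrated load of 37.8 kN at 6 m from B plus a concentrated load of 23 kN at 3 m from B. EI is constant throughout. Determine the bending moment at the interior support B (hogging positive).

Release continuity at B by inserting a hinge; the redundant is the internal moment M_B. The primary structure is two simply-supported spans AB and BC.
Discontinuity in slope at B on the released structure — sum the simple-span end rotations:
  span AB: triangular load, peak 15.4: 7w₀L³/(360EI) = 102.7/EI
  span BC: point load 37.8 at a = 6: Pab(L + b)/(6LEI) = 151.2/EI
  span BC: point load 23 at a = 3: Pab(L + b)/(6LEI) = 115/EI
  relative rotation θ_0 = (102.7 + 266.2)/EI = 368.9/EI
A unit hogging moment at B produces rotation L₁/(3EI) + L₂/(3EI) = 5.333/EI.
Compatibility: M_B·(L₁+L₂)/(3EI) = θ_0, giving M_B = 69.17 kN·m (hogging).

M_B = 69.17 kN·m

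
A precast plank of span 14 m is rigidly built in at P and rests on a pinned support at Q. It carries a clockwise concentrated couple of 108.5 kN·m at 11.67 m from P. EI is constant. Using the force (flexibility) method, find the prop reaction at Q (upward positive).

R_Q = 11.3 kN

Release the roller at Q. Primary structure: cantilever fixed at P.
Free-end deflection of the primary structure under the applied loading (downward +):
  clockwise couple 108.5 at a = 11.67: M₀a(2L − a)/(2EI) = 10338/EI
Tip deflection under a unit load at Q: L³/(3EI) = 914.7/EI.
The prop prevents deflection at Q: R_Q = δ_0/δ_{QQ} = 10338/914.7 = 11.3 kN.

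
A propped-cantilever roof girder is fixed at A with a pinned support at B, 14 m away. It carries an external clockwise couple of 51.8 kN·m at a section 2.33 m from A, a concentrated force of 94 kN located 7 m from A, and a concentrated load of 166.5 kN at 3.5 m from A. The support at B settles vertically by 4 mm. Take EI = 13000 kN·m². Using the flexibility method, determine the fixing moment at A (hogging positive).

M_A = 658.1 kN·m

Release the roller at B. Primary structure: cantilever fixed at A.
Deflection at B on the released cantilever, summing each load's contribution:
  clockwise couple 51.8 at a = 2.33: M₀a(2L − a)/(2EI) = 1549/EI
  point load 94 at a = 7: Pa²(3L − a)/(6EI) = 26868/EI
  point load 166.5 at a = 3.5: Pa²(3L − a)/(6EI) = 13088/EI
  δ_0 = 41505/EI
Tip deflection under a unit load at B: L³/(3EI) = 914.7/EI.
With EI = 13000 kN·m²: δ_0 = 3.1927 m and δ_{BB} = 0.070359 m/kN.
Compatibility — the beam at B must follow the support down by 0.004 m: δ_0 − R_B·δ_{BB} = 0.004, so R_B = (3.1927 − 0.004)/0.070359 = 45.32 kN.
Moment equilibrium about A: M_A = Σ(load moments about A) − R_B·L = 1293 − 45.32×14 = 658.1 kN·m.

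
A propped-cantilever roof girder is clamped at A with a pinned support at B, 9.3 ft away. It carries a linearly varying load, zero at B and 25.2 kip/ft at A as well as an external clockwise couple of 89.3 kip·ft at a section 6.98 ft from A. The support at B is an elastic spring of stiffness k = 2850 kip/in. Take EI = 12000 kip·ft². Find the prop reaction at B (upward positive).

R_B = 36.89 kip

Choose R_B as the redundant. The primary structure is the cantilever fixed at A.
Primary-structure tip deflection at B by superposition:
  triangular load, peak 25.2 at the fixed end: w₀L⁴/(30EI) = 6284/EI
  clockwise couple 89.3 at a = 6.98: M₀a(2L − a)/(2EI) = 3621/EI
  δ_0 = 9905/EI
Tip deflection under a unit load at B: L³/(3EI) = 268.1/EI.
With EI = 12000 kip·ft²: δ_0 = 0.82542 ft and δ_{BB} = 0.022343 ft/kip.
Compatibility — the spring shortens by R_B/k under the reaction it provides: δ_0 − R_B·δ_{BB} = R_B/k. With 1/k = 1/(2850×12) ft/kip = 0.000029 ft/kip, R_B = δ_0 / (δ_{BB} + 1/k) = 0.82542 / (0.022343 + 0.000029) = 36.89 kip.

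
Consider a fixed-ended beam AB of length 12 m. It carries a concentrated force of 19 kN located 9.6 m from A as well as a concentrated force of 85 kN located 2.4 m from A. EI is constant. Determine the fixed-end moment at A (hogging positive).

M_A = 137.9 kN·m

Take the two fixed-end moments M_A, M_B as redundants; the released structure is the simple span AB.
On the primary (simply-supported) span, the end slopes from the loading are:
  at A: point load 19 at a = 9.6: Pab(L + b)/(6LEI) = 87.55/EI
  at B: point load 19 at a = 9.6: Pab(L + a)/(6LEI) = 131.3/EI
  at A: point load 85 at a = 2.4: Pab(L + b)/(6LEI) = 587.5/EI
  at B: point load 85 at a = 2.4: Pab(L + a)/(6LEI) = 391.7/EI
  θ_A0 = 675.1/EI,  θ_B0 = 523/EI
Flexibility coefficients: a unit moment at one end gives L/(3EI) there and L/(6EI) at the far end, so f₁₁ = f₂₂ = 4/EI and f₁₂ = f₂₁ = 2/EI.
Compatibility — zero rotation at each built-in end:
  4 M_A + 2 M_B = 675.1
  2 M_A + 4 M_B = 523
Solving the pair gives M_A = 137.9 kN·m and M_B = 61.82 kN·m (hogging).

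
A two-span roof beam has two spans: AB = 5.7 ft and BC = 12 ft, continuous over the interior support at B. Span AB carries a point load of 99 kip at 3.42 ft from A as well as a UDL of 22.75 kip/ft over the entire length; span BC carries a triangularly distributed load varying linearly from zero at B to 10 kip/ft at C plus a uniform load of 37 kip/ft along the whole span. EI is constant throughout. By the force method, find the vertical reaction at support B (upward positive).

R_B = 514.5 kip

Release continuity at B by inserting a hinge; the redundant is the internal moment M_B. The primary structure is two simply-supported spans AB and BC.
Rotations at B on the released spans (each span's end-slope, ×1/EI):
  span AB: point load 99 at a = 3.42: Pab(L + a)/(6LEI) = 205.9/EI
  span AB: UDL 22.75: wL³/(24EI) = 175.5/EI
  span BC: triangular load, peak 10: 7w₀L³/(360EI) = 336/EI
  span BC: UDL 37: wL³/(24EI) = 2664/EI
  relative rotation θ_0 = (381.4 + 3000)/EI = 3381/EI
A unit hogging moment at B produces rotation L₁/(3EI) + L₂/(3EI) = 5.9/EI.
Slope continuity at B: θ_0 = M_B·5.9/EI, so M_B = 3381/5.9 = 573.1 kip·ft (hogging).
Span AB, ΣM about A with M_B applied at B: R_B^{AB}·5.7 = 708.2 + 573.1, so R_B^{AB} = 224.8 kip and R_A = 228.7 − 224.8 = 3.89 kip.
Span BC, ΣM about C: R_B^{BC}·12 = 2904 + 573.1, so R_B^{BC} = 289.8 kip and R_C = 504 − 289.8 = 214.2 kip.
R_B = 224.8 + 289.8 = 514.5 kip.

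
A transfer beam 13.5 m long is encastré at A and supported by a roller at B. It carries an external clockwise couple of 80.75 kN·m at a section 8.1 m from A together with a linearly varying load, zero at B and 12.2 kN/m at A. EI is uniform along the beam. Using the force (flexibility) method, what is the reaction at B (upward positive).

R_B = 24.01 kN

Choose R_B as the redundant. The primary structure is the cantilever fixed at A.
Deflection at B on the released cantilever, summing each load's contribution:
  clockwise couple 80.75 at a = 8.1: M₀a(2L − a)/(2EI) = 6181/EI
  triangular load, peak 12.2 at the fixed end: w₀L⁴/(30EI) = 13507/EI
  δ_0 = 19688/EI
Flexibility coefficient — unit upward force at B: δ_{BB} = L³/(3EI) = 820.1/EI.
Compatibility at B: δ_0 − R_B·δ_{BB} = 0, so R_B = 19688/820.1 = 24.01 kN.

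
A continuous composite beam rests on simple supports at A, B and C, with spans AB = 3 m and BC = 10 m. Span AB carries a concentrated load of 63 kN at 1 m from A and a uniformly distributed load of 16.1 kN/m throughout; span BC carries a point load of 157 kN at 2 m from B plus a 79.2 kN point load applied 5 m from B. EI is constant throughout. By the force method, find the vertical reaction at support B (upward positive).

Release continuity at B by inserting a hinge; the redundant is the internal moment M_B. The primary structure is two simply-supported spans AB and BC.
Rotations at B on the released spans (each span's end-slope, ×1/EI):
  span AB: point load 63 at a = 1: Pab(L + a)/(6LEI) = 28/EI
  span AB: UDL 16.1: wL³/(24EI) = 18.11/EI
  span BC: point load 157 at a = 2: Pab(L + b)/(6LEI) = 753.6/EI
  span BC: point load 79.2 at a = 5: Pab(L + b)/(6LEI) = 495/EI
  relative rotation θ_0 = (46.11 + 1249)/EI = 1295/EI
A unit hogging moment at B produces rotation L₁/(3EI) + L₂/(3EI) = 4.333/EI.
Compatibility: M_B·(L₁+L₂)/(3EI) = θ_0, giving M_B = 298.8 kN·m (hogging).
Span AB, ΣM about A with M_B applied at B: R_B^{AB}·3 = 135.4 + 298.8, so R_B^{AB} = 144.7 kN and R_A = 111.3 − 144.7 = -33.44 kN.
Span BC, ΣM about C: R_B^{BC}·10 = 1652 + 298.8, so R_B^{BC} = 195.1 kN and R_C = 236.2 − 195.1 = 41.12 kN.
R_B = 144.7 + 195.1 = 339.8 kN.

R_B = 339.8 kN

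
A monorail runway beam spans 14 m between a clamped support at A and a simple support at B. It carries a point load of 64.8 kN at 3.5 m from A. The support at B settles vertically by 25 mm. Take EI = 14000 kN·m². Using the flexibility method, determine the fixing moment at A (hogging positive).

Remove the prop at B; the released (primary) structure is a cantilever built in at A.
Primary-structure tip deflection at B by superposition:
  point load 64.8 at a = 3.5: Pa²(3L − a)/(6EI) = 5094/EI
Tip deflection under a unit load at B: L³/(3EI) = 914.7/EI.
With EI = 14000 kN·m²: δ_0 = 0.36383 m and δ_{BB} = 0.065333 m/kN.
Compatibility — the beam at B must follow the support down by 0.025 m: δ_0 − R_B·δ_{BB} = 0.025, so R_B = (0.36383 − 0.025)/0.065333 = 5.186 kN.
Moment equilibrium about A: M_A = Σ(load moments about A) − R_B·L = 226.8 − 5.186×14 = 154.2 kN·m.

M_A = 154.2 kN·m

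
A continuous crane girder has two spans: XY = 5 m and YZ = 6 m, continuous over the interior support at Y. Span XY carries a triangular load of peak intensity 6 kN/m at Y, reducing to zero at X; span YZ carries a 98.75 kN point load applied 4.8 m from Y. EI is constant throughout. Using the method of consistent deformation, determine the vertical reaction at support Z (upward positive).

Release continuity at Y by inserting a hinge; the redundant is the internal moment M_Y. The primary structure is two simply-supported spans XY and YZ.
End slopes at the hinge Y, treating each span as simply supported:
  span XY: triangular load, peak 6: w₀L³/(45EI) = 16.67/EI
  span YZ: point load 98.75 at a = 4.8: Pab(L + b)/(6LEI) = 113.8/EI
  relative rotation θ_0 = (16.67 + 113.8)/EI = 130.4/EI
A unit hogging moment at Y produces rotation L₁/(3EI) + L₂/(3EI) = 3.667/EI.
Compatibility: M_Y·(L₁+L₂)/(3EI) = θ_0, giving M_Y = 35.57 kN·m (hogging).
Span YZ, ΣM about Z: R_Y^{YZ}·6 = 118.5 + 35.57, so R_Y^{YZ} = 25.68 kN and R_Z = 98.75 − 25.68 = 73.07 kN.

R_Z = 73.07 kN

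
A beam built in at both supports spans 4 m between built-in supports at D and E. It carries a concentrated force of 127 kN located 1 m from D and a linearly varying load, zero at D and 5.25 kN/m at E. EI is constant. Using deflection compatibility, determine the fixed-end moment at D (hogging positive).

Take the two fixed-end moments M_D, M_E as redundants; the released structure is the simple span DE.
End rotations of the released simple span under the applied load (×1/EI):
  at D: point load 127 at a = 1: Pab(L + b)/(6LEI) = 111.1/EI
  at E: point load 127 at a = 1: Pab(L + a)/(6LEI) = 79.38/EI
  at D: triangular load, peak 5.25: 7w₀L³/(360EI) = 6.533/EI
  at E: triangular load, peak 5.25: w₀L³/(45EI) = 7.467/EI
  θ_D0 = 117.7/EI,  θ_E0 = 86.84/EI
Flexibility coefficients: a unit moment at one end gives L/(3EI) there and L/(6EI) at the far end, so f₁₁ = f₂₂ = 1.333/EI and f₁₂ = f₂₁ = 0.6667/EI.
Compatibility — zero rotation at each built-in end:
  1.333 M_D + 0.6667 M_E = 117.7
  0.6667 M_D + 1.333 M_E = 86.84
Solving the pair gives M_D = 74.24 kN·m and M_E = 28.01 kN·m (hogging).

M_D = 74.24 kN·m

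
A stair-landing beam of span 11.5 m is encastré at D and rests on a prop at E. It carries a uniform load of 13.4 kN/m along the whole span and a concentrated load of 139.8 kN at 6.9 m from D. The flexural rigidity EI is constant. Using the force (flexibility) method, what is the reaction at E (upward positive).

R_E = 118.2 kN

Release the roller at E. Primary structure: cantilever fixed at D.
Downward deflection at the released point E due to the loads:
  UDL 13.4: wL⁴/(8EI) = 29296/EI
  point load 139.8 at a = 6.9: Pa²(3L − a)/(6EI) = 30617/EI
  δ_0 = 59913/EI
Tip deflection under a unit load at E: L³/(3EI) = 507/EI.
Compatibility at E: δ_0 − R_E·δ_{EE} = 0, so R_E = 59913/507 = 118.2 kN.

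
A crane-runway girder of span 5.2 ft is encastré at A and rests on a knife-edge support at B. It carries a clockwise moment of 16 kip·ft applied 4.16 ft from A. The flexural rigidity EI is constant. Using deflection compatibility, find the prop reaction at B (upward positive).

Choose R_B as the redundant. The primary structure is the cantilever fixed at A.
Downward deflection at the released point B due to the loads:
  clockwise couple 16 at a = 4.16: M₀a(2L − a)/(2EI) = 207.7/EI
Tip deflection under a unit load at B: L³/(3EI) = 46.87/EI.
The prop prevents deflection at B: R_B = δ_0/δ_{BB} = 207.7/46.87 = 4.431 kip.

R_B = 4.431 kip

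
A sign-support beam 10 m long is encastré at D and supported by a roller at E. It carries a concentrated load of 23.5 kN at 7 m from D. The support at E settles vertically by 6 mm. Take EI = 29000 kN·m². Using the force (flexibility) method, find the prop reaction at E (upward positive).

R_E = 12.72 kN

Choose R_E as the redundant. The primary structure is the cantilever fixed at D.
Deflection at E on the released cantilever, summing each load's contribution:
  point load 23.5 at a = 7: Pa²(3L − a)/(6EI) = 4414/EI
Flexibility coefficient — unit upward force at E: δ_{EE} = L³/(3EI) = 333.3/EI.
With EI = 29000 kN·m²: δ_0 = 0.15221 m and δ_{EE} = 0.011494 m/kN.
Compatibility — the beam at E must follow the support down by 0.006 m: δ_0 − R_E·δ_{EE} = 0.006, so R_E = (0.15221 − 0.006)/0.011494 = 12.72 kN.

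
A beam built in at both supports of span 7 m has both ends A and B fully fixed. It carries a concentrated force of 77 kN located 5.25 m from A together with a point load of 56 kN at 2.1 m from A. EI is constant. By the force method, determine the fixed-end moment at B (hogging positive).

M_B = 100.5 kN·m

Release both end moments; the primary structure is a simply-supported span AB with redundants M_A and M_B.
End rotations of the released simple span under the applied load (×1/EI):
  at A: point load 77 at a = 5.25: Pab(L + b)/(6LEI) = 147.4/EI
  at B: point load 77 at a = 5.25: Pab(L + a)/(6LEI) = 206.3/EI
  at A: point load 56 at a = 2.1: Pab(L + b)/(6LEI) = 163.3/EI
  at B: point load 56 at a = 2.1: Pab(L + a)/(6LEI) = 124.9/EI
  θ_A0 = 310.7/EI,  θ_B0 = 331.2/EI
Flexibility coefficients: a unit moment at one end gives L/(3EI) there and L/(6EI) at the far end, so f₁₁ = f₂₂ = 2.333/EI and f₁₂ = f₂₁ = 1.167/EI.
Compatibility — zero rotation at each built-in end:
  2.333 M_A + 1.167 M_B = 310.7
  1.167 M_A + 2.333 M_B = 331.2
Solving the pair gives M_A = 82.89 kN·m and M_B = 100.5 kN·m (hogging).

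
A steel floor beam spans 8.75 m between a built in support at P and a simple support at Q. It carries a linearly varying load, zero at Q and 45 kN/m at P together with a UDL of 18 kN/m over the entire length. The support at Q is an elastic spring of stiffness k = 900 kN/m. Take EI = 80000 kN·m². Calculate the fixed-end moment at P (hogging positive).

Choose R_Q as the redundant. The primary structure is the cantilever fixed at P.
Downward deflection at the released point Q due to the loads:
  triangular load, peak 45 at the fixed end: w₀L⁴/(30EI) = 8793/EI
  UDL 18: wL⁴/(8EI) = 13189/EI
  δ_0 = 21982/EI
Tip deflection under a unit load at Q: L³/(3EI) = 223.3/EI.
With EI = 80000 kN·m²: δ_0 = 0.27477 m and δ_{QQ} = 0.002791 m/kN.
Compatibility — the spring shortens by R_Q/k under the reaction it provides: δ_0 − R_Q·δ_{QQ} = R_Q/k. With 1/k = 0.001111 m/kN, R_Q = δ_0 / (δ_{QQ} + 1/k) = 0.27477 / (0.002791 + 0.001111) = 70.41 kN.
Moment equilibrium about P: M_P = Σ(load moments about P) − R_Q·L = 1263 − 70.41×8.75 = 647.2 kN·m.

M_P = 647.2 kN·m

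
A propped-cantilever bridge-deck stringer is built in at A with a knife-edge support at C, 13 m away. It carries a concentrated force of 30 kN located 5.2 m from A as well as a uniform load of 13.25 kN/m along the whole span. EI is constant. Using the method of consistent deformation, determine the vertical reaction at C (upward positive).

R_C = 70.83 kN

Release the roller at C. Primary structure: cantilever fixed at A.
Primary-structure tip deflection at C by superposition:
  point load 30 at a = 5.2: Pa²(3L − a)/(6EI) = 4570/EI
  UDL 13.25: wL⁴/(8EI) = 47304/EI
  δ_0 = 51874/EI
Tip deflection under a unit load at C: L³/(3EI) = 732.3/EI.
Compatibility at C: δ_0 − R_C·δ_{CC} = 0, so R_C = 51874/732.3 = 70.83 kN.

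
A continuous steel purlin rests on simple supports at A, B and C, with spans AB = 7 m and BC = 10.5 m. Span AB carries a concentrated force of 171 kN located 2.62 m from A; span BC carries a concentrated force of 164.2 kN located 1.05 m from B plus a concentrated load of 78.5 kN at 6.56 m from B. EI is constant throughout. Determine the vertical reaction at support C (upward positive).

R_C = 42.11 kN

Release continuity at B by inserting a hinge; the redundant is the internal moment M_B. The primary structure is two simply-supported spans AB and BC.
Discontinuity in slope at B on the released structure — sum the simple-span end rotations:
  span AB: point load 171 at a = 2.62: Pab(L + a)/(6LEI) = 449.5/EI
  span BC: point load 164.2 at a = 1.05: Pab(L + b)/(6LEI) = 515.9/EI
  span BC: point load 78.5 at a = 6.56: Pab(L + b)/(6LEI) = 465/EI
  relative rotation θ_0 = (449.5 + 981)/EI = 1430/EI
A unit hogging moment at B produces rotation L₁/(3EI) + L₂/(3EI) = 5.833/EI.
Slope continuity at B: θ_0 = M_B·5.833/EI, so M_B = 1430/5.833 = 245.2 kN·m (hogging).
Span BC, ΣM about C: R_B^{BC}·10.5 = 1861 + 245.2, so R_B^{BC} = 200.6 kN and R_C = 242.7 − 200.6 = 42.11 kN.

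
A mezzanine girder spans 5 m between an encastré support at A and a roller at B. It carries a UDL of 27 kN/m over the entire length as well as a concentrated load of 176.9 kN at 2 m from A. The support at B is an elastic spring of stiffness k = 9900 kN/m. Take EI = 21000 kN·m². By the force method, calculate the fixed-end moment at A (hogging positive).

Remove the prop at B; the released (primary) structure is a cantilever built in at A.
Deflection at B on the released cantilever, summing each load's contribution:
  UDL 27: wL⁴/(8EI) = 2109/EI
  point load 176.9 at a = 2: Pa²(3L − a)/(6EI) = 1533/EI
  δ_0 = 3643/EI
Tip deflection under a unit load at B: L³/(3EI) = 41.67/EI.
With EI = 21000 kN·m²: δ_0 = 0.17345 m and δ_{BB} = 0.001984 m/kN.
Compatibility — the spring shortens by R_B/k under the reaction it provides: δ_0 − R_B·δ_{BB} = R_B/k. With 1/k = 0.000101 m/kN, R_B = δ_0 / (δ_{BB} + 1/k) = 0.17345 / (0.001984 + 0.000101) = 83.19 kN.
Moment equilibrium about A: M_A = Σ(load moments about A) − R_B·L = 691.3 − 83.19×5 = 275.4 kN·m.

M_A = 275.4 kN·m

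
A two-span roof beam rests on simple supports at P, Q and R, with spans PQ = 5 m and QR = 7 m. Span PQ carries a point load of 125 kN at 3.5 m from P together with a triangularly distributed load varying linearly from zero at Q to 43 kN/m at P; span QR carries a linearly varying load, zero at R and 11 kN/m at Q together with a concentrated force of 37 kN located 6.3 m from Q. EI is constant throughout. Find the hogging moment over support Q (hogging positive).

M_Q = 101.1 kN·m

Release continuity at Q by inserting a hinge; the redundant is the internal moment M_Q. The primary structure is two simply-supported spans PQ and QR.
Rotations at Q on the released spans (each span's end-slope, ×1/EI):
  span PQ: point load 125 at a = 3.5: Pab(L + a)/(6LEI) = 185.9/EI
  span PQ: triangular load, peak 43: 7w₀L³/(360EI) = 104.5/EI
  span QR: triangular load, peak 11: w₀L³/(45EI) = 83.84/EI
  span QR: point load 37 at a = 6.3: Pab(L + b)/(6LEI) = 29.91/EI
  relative rotation θ_0 = (290.5 + 113.8)/EI = 404.2/EI
A unit hogging moment at Q produces rotation L₁/(3EI) + L₂/(3EI) = 4/EI.
Slope continuity at Q: θ_0 = M_Q·4/EI, so M_Q = 404.2/4 = 101.1 kN·m (hogging).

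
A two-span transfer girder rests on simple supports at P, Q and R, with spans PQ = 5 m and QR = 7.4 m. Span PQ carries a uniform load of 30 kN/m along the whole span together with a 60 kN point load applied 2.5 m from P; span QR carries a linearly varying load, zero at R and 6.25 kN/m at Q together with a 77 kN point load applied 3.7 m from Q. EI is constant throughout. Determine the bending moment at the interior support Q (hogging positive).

Take M_Q as the redundant. Released structure: two simple spans PQ and QR with a hinge at Q.
Rotations at Q on the released spans (each span's end-slope, ×1/EI):
  span PQ: UDL 30: wL³/(24EI) = 156.2/EI
  span PQ: point load 60 at a = 2.5: Pab(L + a)/(6LEI) = 93.75/EI
  span QR: triangular load, peak 6.25: w₀L³/(45EI) = 56.28/EI
  span QR: point load 77 at a = 3.7: Pab(L + b)/(6LEI) = 263.5/EI
  relative rotation θ_0 = (250 + 319.8)/EI = 569.8/EI
A unit hogging moment at Q produces rotation L₁/(3EI) + L₂/(3EI) = 4.133/EI.
Compatibility: M_Q·(L₁+L₂)/(3EI) = θ_0, giving M_Q = 137.9 kN·m (hogging).

M_Q = 137.9 kN·m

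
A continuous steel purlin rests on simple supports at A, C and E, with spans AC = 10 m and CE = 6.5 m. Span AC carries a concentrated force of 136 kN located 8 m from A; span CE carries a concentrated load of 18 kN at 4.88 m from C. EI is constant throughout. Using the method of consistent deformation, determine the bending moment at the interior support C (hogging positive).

Release continuity at C by inserting a hinge; the redundant is the internal moment M_C. The primary structure is two simply-supported spans AC and CE.
End slopes at the hinge C, treating each span as simply supported:
  span AC: point load 136 at a = 8: Pab(L + a)/(6LEI) = 652.8/EI
  span CE: point load 18 at a = 4.88: Pab(L + b)/(6LEI) = 29.63/EI
  relative rotation θ_0 = (652.8 + 29.63)/EI = 682.4/EI
A unit hogging moment at C produces rotation L₁/(3EI) + L₂/(3EI) = 5.5/EI.
Compatibility: M_C·(L₁+L₂)/(3EI) = θ_0, giving M_C = 124.1 kN·m (hogging).

M_C = 124.1 kN·m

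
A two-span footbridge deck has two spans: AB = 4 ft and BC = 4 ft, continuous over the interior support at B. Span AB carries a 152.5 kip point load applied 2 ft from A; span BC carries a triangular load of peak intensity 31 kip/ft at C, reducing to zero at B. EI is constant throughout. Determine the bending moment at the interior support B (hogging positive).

M_B = 71.65 kip·ft

Take M_B as the redundant. Released structure: two simple spans AB and BC with a hinge at B.
End slopes at the hinge B, treating each span as simply supported:
  span AB: point load 152.5 at a = 2: Pab(L + a)/(6LEI) = 152.5/EI
  span BC: triangular load, peak 31: 7w₀L³/(360EI) = 38.58/EI
  relative rotation θ_0 = (152.5 + 38.58)/EI = 191.1/EI
A unit hogging moment at B produces rotation L₁/(3EI) + L₂/(3EI) = 2.667/EI.
Slope continuity at B: θ_0 = M_B·2.667/EI, so M_B = 191.1/2.667 = 71.65 kip·ft (hogging).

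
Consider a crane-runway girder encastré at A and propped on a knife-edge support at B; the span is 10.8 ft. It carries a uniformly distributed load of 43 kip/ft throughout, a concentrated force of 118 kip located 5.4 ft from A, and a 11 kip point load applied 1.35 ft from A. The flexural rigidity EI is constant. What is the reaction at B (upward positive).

Choose R_B as the redundant. The primary structure is the cantilever fixed at A.
Downward deflection at the released point B due to the loads:
  UDL 43: wL⁴/(8EI) = 73126/EI
  point load 118 at a = 5.4: Pa²(3L − a)/(6EI) = 15484/EI
  point load 11 at a = 1.35: Pa²(3L − a)/(6EI) = 103.7/EI
  δ_0 = 88714/EI
Flexibility coefficient — unit upward force at B: δ_{BB} = L³/(3EI) = 419.9/EI.
The prop prevents deflection at B: R_B = δ_0/δ_{BB} = 88714/419.9 = 211.3 kip.

R_B = 211.3 kip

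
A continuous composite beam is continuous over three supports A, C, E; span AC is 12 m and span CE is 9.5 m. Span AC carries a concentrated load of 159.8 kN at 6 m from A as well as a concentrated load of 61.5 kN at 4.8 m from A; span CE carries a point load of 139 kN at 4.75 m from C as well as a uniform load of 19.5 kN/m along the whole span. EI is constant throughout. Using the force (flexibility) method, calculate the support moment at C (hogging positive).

Insert a hinge at C; M_C is the redundant, and each span becomes simply supported.
Discontinuity in slope at C on the released structure — sum the simple-span end rotations:
  span AC: point load 159.8 at a = 6: Pab(L + a)/(6LEI) = 1438/EI
  span AC: point load 61.5 at a = 4.8: Pab(L + a)/(6LEI) = 495.9/EI
  span CE: point load 139 at a = 4.75: Pab(L + b)/(6LEI) = 784/EI
  span CE: UDL 19.5: wL³/(24EI) = 696.6/EI
  relative rotation θ_0 = (1934 + 1481)/EI = 3415/EI
A unit hogging moment at C produces rotation L₁/(3EI) + L₂/(3EI) = 7.167/EI.
Compatibility: M_C·(L₁+L₂)/(3EI) = θ_0, giving M_C = 476.5 kN·m (hogging).

M_C = 476.5 kN·m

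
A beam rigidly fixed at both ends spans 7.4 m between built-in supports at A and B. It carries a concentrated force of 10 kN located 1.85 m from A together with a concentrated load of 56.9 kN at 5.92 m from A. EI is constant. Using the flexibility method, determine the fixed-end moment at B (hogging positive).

Release both end moments; the primary structure is a simply-supported span AB with redundants M_A and M_B.
On the primary (simply-supported) span, the end slopes from the loading are:
  at A: point load 10 at a = 1.85: Pab(L + b)/(6LEI) = 29.95/EI
  at B: point load 10 at a = 1.85: Pab(L + a)/(6LEI) = 21.39/EI
  at A: point load 56.9 at a = 5.92: Pab(L + b)/(6LEI) = 99.71/EI
  at B: point load 56.9 at a = 5.92: Pab(L + a)/(6LEI) = 149.6/EI
  θ_A0 = 129.7/EI,  θ_B0 = 171/EI
Flexibility coefficients: a unit moment at one end gives L/(3EI) there and L/(6EI) at the far end, so f₁₁ = f₂₂ = 2.467/EI and f₁₂ = f₂₁ = 1.233/EI.
Compatibility — zero rotation at each built-in end:
  2.467 M_A + 1.233 M_B = 129.7
  1.233 M_A + 2.467 M_B = 171
Solving the pair gives M_A = 23.88 kN·m and M_B = 57.36 kN·m (hogging).

M_B = 57.36 kN·m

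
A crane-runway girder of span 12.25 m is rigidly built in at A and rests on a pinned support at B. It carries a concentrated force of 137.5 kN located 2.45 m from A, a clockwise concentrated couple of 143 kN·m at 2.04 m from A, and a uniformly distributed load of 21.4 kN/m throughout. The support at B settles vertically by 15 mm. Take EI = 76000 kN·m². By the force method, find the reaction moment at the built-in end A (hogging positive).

M_A = 744.3 kN·m

Release the roller at B. Primary structure: cantilever fixed at A.
Free-end deflection of the primary structure under the applied loading (downward +):
  point load 137.5 at a = 2.45: Pa²(3L − a)/(6EI) = 4718/EI
  clockwise couple 143 at a = 2.04: M₀a(2L − a)/(2EI) = 3276/EI
  UDL 21.4: wL⁴/(8EI) = 60238/EI
  δ_0 = 68232/EI
Tip deflection under a unit load at B: L³/(3EI) = 612.8/EI.
With EI = 76000 kN·m²: δ_0 = 0.89779 m and δ_{BB} = 0.008063 m/kN.
Compatibility — the beam at B must follow the support down by 0.015 m: δ_0 − R_B·δ_{BB} = 0.015, so R_B = (0.89779 − 0.015)/0.008063 = 109.5 kN.
Moment equilibrium about A: M_A = Σ(load moments about A) − R_B·L = 2086 − 109.5×12.25 = 744.3 kN·m.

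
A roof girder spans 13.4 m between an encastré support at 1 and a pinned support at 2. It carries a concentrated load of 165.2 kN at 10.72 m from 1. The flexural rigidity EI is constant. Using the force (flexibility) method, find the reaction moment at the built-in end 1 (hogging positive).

Choose R_2 as the redundant. The primary structure is the cantilever fixed at 1.
Primary-structure tip deflection at 2 by superposition:
  point load 165.2 at a = 10.72: Pa²(3L − a)/(6EI) = 93277/EI
Tip deflection under a unit load at 2: L³/(3EI) = 802/EI.
Compatibility at 2: δ_0 − R_2·δ_{22} = 0, so R_2 = 93277/802 = 116.3 kN.
Moment equilibrium about 1: M_1 = Σ(load moments about 1) − R_2·L = 1771 − 116.3×13.4 = 212.5 kN·m.

M_1 = 212.5 kN·m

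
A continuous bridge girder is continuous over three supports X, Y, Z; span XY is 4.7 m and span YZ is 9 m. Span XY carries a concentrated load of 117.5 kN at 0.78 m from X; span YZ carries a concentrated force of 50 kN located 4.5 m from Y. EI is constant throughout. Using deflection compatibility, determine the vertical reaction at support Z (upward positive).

R_Z = 17.14 kN

Take M_Y as the redundant. Released structure: two simple spans XY and YZ with a hinge at Y.
Rotations at Y on the released spans (each span's end-slope, ×1/EI):
  span XY: point load 117.5 at a = 0.78: Pab(L + a)/(6LEI) = 69.82/EI
  span YZ: point load 50 at a = 4.5: Pab(L + b)/(6LEI) = 253.1/EI
  relative rotation θ_0 = (69.82 + 253.1)/EI = 322.9/EI
A unit hogging moment at Y produces rotation L₁/(3EI) + L₂/(3EI) = 4.567/EI.
Compatibility: M_Y·(L₁+L₂)/(3EI) = θ_0, giving M_Y = 70.72 kN·m (hogging).
Span YZ, ΣM about Z: R_Y^{YZ}·9 = 225 + 70.72, so R_Y^{YZ} = 32.86 kN and R_Z = 50 − 32.86 = 17.14 kN.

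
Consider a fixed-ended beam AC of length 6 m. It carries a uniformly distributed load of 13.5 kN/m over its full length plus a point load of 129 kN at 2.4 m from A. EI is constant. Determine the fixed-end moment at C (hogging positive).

Take the two fixed-end moments M_A, M_C as redundants; the released structure is the simple span AC.
End rotations of the released simple span under the applied load (×1/EI):
  at A: UDL 13.5: wL³/(24EI) = 121.5/EI
  at C: UDL 13.5: wL³/(24EI) = 121.5/EI
  at A: point load 129 at a = 2.4: Pab(L + b)/(6LEI) = 297.2/EI
  at C: point load 129 at a = 2.4: Pab(L + a)/(6LEI) = 260.1/EI
  θ_A0 = 418.7/EI,  θ_C0 = 381.6/EI
Flexibility coefficients: a unit moment at one end gives L/(3EI) there and L/(6EI) at the far end, so f₁₁ = f₂₂ = 2/EI and f₁₂ = f₂₁ = 1/EI.
Compatibility — zero rotation at each built-in end:
  2 M_A + 1 M_C = 418.7
  1 M_A + 2 M_C = 381.6
Solving the pair gives M_A = 152 kN·m and M_C = 114.8 kN·m (hogging).

M_C = 114.8 kN·m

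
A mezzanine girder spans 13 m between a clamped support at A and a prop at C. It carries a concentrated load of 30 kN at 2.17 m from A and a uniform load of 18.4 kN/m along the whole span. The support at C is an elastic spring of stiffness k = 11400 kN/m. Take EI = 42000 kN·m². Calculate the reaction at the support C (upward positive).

Release the roller at C. Primary structure: cantilever fixed at A.
Deflection at C on the released cantilever, summing each load's contribution:
  point load 30 at a = 2.17: Pa²(3L − a)/(6EI) = 867.1/EI
  UDL 18.4: wL⁴/(8EI) = 65690/EI
  δ_0 = 66557/EI
Tip deflection under a unit load at C: L³/(3EI) = 732.3/EI.
With EI = 42000 kN·m²: δ_0 = 1.5847 m and δ_{CC} = 0.017437 m/kN.
Compatibility — the spring shortens by R_C/k under the reaction it provides: δ_0 − R_C·δ_{CC} = R_C/k. With 1/k = 0.000088 m/kN, R_C = δ_0 / (δ_{CC} + 1/k) = 1.5847 / (0.017437 + 0.000088) = 90.43 kN.

R_C = 90.43 kN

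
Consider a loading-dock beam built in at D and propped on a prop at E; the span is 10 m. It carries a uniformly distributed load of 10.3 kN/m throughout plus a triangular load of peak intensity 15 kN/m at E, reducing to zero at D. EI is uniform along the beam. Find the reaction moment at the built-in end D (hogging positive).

M_D = 216.2 kN·m

Take the reaction at E as the redundant and release it; the primary structure is a cantilever fixed at D.
Primary-structure tip deflection at E by superposition:
  UDL 10.3: wL⁴/(8EI) = 12875/EI
  triangular load, peak 15 at the free end: 11w₀L⁴/(120EI) = 13750/EI
  δ_0 = 26625/EI
Tip deflection under a unit load at E: L³/(3EI) = 333.3/EI.
Compatibility at E: δ_0 − R_E·δ_{EE} = 0, so R_E = 26625/333.3 = 79.88 kN.
Moment equilibrium about D: M_D = Σ(load moments about D) − R_E·L = 1015 − 79.88×10 = 216.2 kN·m.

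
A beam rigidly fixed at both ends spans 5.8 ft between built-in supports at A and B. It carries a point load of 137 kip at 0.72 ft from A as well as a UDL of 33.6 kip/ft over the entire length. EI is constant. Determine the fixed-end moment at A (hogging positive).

Take the two fixed-end moments M_A, M_B as redundants; the released structure is the simple span AB.
On the primary (simply-supported) span, the end slopes from the loading are:
  at A: point load 137 at a = 0.72: Pab(L + b)/(6LEI) = 156.7/EI
  at B: point load 137 at a = 0.72: Pab(L + a)/(6LEI) = 93.88/EI
  at A: UDL 33.6: wL³/(24EI) = 273.2/EI
  at B: UDL 33.6: wL³/(24EI) = 273.2/EI
  θ_A0 = 429.8/EI,  θ_B0 = 367/EI
Flexibility coefficients: a unit moment at one end gives L/(3EI) there and L/(6EI) at the far end, so f₁₁ = f₂₂ = 1.933/EI and f₁₂ = f₂₁ = 0.9667/EI.
Compatibility — zero rotation at each built-in end:
  1.933 M_A + 0.9667 M_B = 429.8
  0.9667 M_A + 1.933 M_B = 367
Solving the pair gives M_A = 169.9 kip·ft and M_B = 104.9 kip·ft (hogging).

M_A = 169.9 kip·ft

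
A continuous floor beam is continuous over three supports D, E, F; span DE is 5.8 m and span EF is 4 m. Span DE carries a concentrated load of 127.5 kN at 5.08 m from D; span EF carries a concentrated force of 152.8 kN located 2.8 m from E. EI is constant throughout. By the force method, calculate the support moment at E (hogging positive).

M_E = 78.69 kN·m

Release continuity at E by inserting a hinge; the redundant is the internal moment M_E. The primary structure is two simply-supported spans DE and EF.
End slopes at the hinge E, treating each span as simply supported:
  span DE: point load 127.5 at a = 5.08: Pab(L + a)/(6LEI) = 145.8/EI
  span EF: point load 152.8 at a = 2.8: Pab(L + b)/(6LEI) = 111.2/EI
  relative rotation θ_0 = (145.8 + 111.2)/EI = 257/EI
A unit hogging moment at E produces rotation L₁/(3EI) + L₂/(3EI) = 3.267/EI.
Compatibility: M_E·(L₁+L₂)/(3EI) = θ_0, giving M_E = 78.69 kN·m (hogging).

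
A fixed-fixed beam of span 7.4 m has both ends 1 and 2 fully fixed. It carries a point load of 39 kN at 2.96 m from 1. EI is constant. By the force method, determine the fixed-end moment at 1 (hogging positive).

Release both end moments; the primary structure is a simply-supported span 12 with redundants M_1 and M_2.
Simple-span end rotations at 1 and 2 under the given loads:
  at 1: point load 39 at a = 2.96: Pab(L + b)/(6LEI) = 136.7/EI
  at 2: point load 39 at a = 2.96: Pab(L + a)/(6LEI) = 119.6/EI
  θ_10 = 136.7/EI,  θ_20 = 119.6/EI
Flexibility coefficients: a unit moment at one end gives L/(3EI) there and L/(6EI) at the far end, so f₁₁ = f₂₂ = 2.467/EI and f₁₂ = f₂₁ = 1.233/EI.
Compatibility — zero rotation at each built-in end:
  2.467 M_1 + 1.233 M_2 = 136.7
  1.233 M_1 + 2.467 M_2 = 119.6
Solving the pair gives M_1 = 41.56 kN·m and M_2 = 27.71 kN·m (hogging).

M_1 = 41.56 kN·m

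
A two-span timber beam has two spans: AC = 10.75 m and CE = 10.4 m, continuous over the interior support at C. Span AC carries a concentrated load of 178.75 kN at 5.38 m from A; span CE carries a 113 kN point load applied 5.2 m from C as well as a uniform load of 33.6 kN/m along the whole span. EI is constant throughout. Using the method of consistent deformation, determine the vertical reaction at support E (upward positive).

Take M_C as the redundant. Released structure: two simple spans AC and CE with a hinge at C.
Discontinuity in slope at C on the released structure — sum the simple-span end rotations:
  span AC: point load 178.75 at a = 5.38: Pab(L + a)/(6LEI) = 1291/EI
  span CE: point load 113 at a = 5.2: Pab(L + b)/(6LEI) = 763.9/EI
  span CE: UDL 33.6: wL³/(24EI) = 1575/EI
  relative rotation θ_0 = (1291 + 2339)/EI = 3630/EI
A unit hogging moment at C produces rotation L₁/(3EI) + L₂/(3EI) = 7.05/EI.
Compatibility: M_C·(L₁+L₂)/(3EI) = θ_0, giving M_C = 514.9 kN·m (hogging).
Span CE, ΣM about E: R_C^{CE}·10.4 = 2405 + 514.9, so R_C^{CE} = 280.7 kN and R_E = 462.4 − 280.7 = 181.7 kN.

R_E = 181.7 kN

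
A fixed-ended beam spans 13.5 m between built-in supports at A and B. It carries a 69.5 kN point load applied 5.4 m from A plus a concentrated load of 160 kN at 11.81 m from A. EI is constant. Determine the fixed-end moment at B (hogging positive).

Release both end moments; the primary structure is a simply-supported span AB with redundants M_A and M_B.
End rotations of the released simple span under the applied load (×1/EI):
  at A: point load 69.5 at a = 5.4: Pab(L + b)/(6LEI) = 810.6/EI
  at B: point load 69.5 at a = 5.4: Pab(L + a)/(6LEI) = 709.3/EI
  at A: point load 160 at a = 11.81: Pab(L + b)/(6LEI) = 598.9/EI
  at B: point load 160 at a = 11.81: Pab(L + a)/(6LEI) = 997.8/EI
  θ_A0 = 1410/EI,  θ_B0 = 1707/EI
Flexibility coefficients: a unit moment at one end gives L/(3EI) there and L/(6EI) at the far end, so f₁₁ = f₂₂ = 4.5/EI and f₁₂ = f₂₁ = 2.25/EI.
Compatibility — zero rotation at each built-in end:
  4.5 M_A + 2.25 M_B = 1410
  2.25 M_A + 4.5 M_B = 1707
Solving the pair gives M_A = 164.7 kN·m and M_B = 297 kN·m (hogging).

M_B = 297 kN·m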